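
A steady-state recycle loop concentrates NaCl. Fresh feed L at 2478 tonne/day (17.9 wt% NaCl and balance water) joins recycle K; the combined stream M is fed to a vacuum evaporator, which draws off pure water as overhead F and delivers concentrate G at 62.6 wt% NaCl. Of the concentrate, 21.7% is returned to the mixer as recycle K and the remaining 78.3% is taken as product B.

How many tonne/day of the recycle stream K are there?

Overall NaCl balance (none leaves overhead): NaCl in fresh feed = NaCl in product, i.e. 2478×0.179 = (1−0.217)·G·0.626.
G = 443.56/(0.626×0.783) = 904.94 tonne/day.
Recycle K = 0.217×904.94 = 196.37 tonne/day.

196.4 tonne/day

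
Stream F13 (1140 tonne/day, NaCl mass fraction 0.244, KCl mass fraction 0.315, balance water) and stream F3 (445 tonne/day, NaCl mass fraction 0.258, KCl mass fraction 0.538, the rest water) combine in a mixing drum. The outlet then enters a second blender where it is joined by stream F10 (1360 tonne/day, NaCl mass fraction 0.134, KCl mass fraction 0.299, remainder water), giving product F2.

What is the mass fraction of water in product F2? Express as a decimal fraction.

Overall, product flow = 2945 tonne/day.
water in = 1140×0.441 + 445×0.204 + 1360×0.567 = 1364.6 tonne/day.
water fraction in F2 = 0.463.

0.463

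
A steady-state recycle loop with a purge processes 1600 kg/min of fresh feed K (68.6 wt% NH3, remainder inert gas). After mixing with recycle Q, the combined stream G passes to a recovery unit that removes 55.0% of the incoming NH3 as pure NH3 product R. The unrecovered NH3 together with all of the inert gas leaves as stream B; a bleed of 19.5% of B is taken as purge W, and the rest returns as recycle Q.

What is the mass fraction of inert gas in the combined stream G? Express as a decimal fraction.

0.600

inert gas enters only via K and leaves only via the purge: 1600×0.314 = 0.195×(inert gas in B), and the recovery unit passes all inert gas, so inert gas in G = inert gas in B = 2576.4 kg/min.
NH3 in G: m_A = 1600×0.686 + (1−0.195)·(1−0.550)·m_A, so m_A = 1097.6/0.6378 = 1721.1 kg/min.
G = 1721.1 + 2576.4 = 4297.5 kg/min.
inert gas fraction in G = 2576.4/4297.5 = 0.600.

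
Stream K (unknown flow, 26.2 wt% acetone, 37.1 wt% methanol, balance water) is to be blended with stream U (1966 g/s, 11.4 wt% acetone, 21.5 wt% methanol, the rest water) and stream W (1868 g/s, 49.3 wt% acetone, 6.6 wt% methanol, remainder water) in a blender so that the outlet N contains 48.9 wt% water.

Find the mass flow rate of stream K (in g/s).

Let K be the unknown flow. Total out = 3834 + K.
water balance: 2143 + 0.367·K = 0.489·(3834 + K)
(0.367 − 0.489)·K = 0.489×3834 − 2143 = -268.15
K = -268.15 / -0.122 = 2197.9 g/s

2198 g/s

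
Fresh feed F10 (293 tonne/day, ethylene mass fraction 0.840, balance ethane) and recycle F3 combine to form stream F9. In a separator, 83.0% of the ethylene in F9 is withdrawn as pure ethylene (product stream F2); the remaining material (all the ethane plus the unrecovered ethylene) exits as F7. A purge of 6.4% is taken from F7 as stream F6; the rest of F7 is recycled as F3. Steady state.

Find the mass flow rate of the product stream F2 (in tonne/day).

ethylene in F9: m_A = 293×0.840 + (1−0.064)·(1−0.830)·m_A, so m_A = 246.12/0.8409 = 292.69 tonne/day.
Product F2 = 0.830×292.69 = 242.94 tonne/day.

242.9 tonne/day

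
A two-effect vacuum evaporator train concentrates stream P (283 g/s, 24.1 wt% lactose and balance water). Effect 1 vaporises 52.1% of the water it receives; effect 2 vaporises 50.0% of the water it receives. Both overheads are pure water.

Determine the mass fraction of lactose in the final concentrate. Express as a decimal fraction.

0.570

water in feed = 283×0.759 = 214.8 g/s.
After stage 1: water left = (1−0.521)×214.8 = 102.89; stream total = 171.09 g/s.
After stage 2: water left = (1−0.500)×102.89 = 51.444; final concentrate = 119.65 g/s.
lactose fraction = 68.203/119.65 = 0.570.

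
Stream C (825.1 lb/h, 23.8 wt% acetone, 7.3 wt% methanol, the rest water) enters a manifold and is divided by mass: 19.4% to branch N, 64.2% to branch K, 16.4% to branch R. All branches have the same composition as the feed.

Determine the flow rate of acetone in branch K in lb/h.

126.1 lb/h

Branch K total = 0.642×825.1 = 529.71 lb/h.
acetone in K = 0.238×529.71 = 126.07 lb/h.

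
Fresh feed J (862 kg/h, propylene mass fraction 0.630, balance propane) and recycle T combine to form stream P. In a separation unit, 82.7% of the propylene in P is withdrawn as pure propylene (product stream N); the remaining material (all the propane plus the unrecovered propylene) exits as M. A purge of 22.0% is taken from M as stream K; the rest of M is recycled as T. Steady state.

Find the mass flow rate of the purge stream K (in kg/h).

propane enters only via J and leaves only via the purge: 862×0.370 = 0.220×(propane in M), and the separation unit passes all propane, so propane in P = propane in M = 1449.7 kg/h.
propylene in P: m_A = 862×0.630 + (1−0.220)·(1−0.827)·m_A, so m_A = 543.06/0.8651 = 627.77 kg/h.
M = (1−0.827)×627.77 + 1449.7 = 1558.3 kg/h.
Purge K = 0.220×1558.3 = 342.83 kg/h.

342.8 kg/h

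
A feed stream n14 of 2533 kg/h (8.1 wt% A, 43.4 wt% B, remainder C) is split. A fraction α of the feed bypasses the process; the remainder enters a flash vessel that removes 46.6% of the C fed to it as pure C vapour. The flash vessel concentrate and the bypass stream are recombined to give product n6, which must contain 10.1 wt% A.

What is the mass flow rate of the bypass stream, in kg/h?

All 2533×0.081 = 205.17 kg/h of A reaches n6, so n6 = 205.17/0.101 = 2031.4 kg/h and vapour = 501.58 kg/h.
The evaporator receives (1−α)·2533 of feed at 0.485 C and removes 0.466 of that C:
0.466×0.485×(1−α)×2533 = 501.58
(1−α) = 501.58/572.48 = 0.8762;  α = 0.1238.
Bypass flow = 0.1238×2533 = 313.7 kg/h.

313.7 kg/h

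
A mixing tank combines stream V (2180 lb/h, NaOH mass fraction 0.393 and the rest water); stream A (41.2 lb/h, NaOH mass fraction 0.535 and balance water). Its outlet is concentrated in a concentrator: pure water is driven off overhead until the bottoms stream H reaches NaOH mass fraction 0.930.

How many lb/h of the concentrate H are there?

NaOH entering = 2180×0.393 + 41.2×0.535 = 878.78 lb/h.
All NaOH reports to H, so H = 878.78/0.930 = 944.93 lb/h.

944.9 lb/h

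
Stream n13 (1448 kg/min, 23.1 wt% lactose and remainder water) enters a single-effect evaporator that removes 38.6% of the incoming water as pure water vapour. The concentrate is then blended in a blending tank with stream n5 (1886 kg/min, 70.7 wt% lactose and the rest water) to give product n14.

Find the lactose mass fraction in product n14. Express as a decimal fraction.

0.574

Vapour removed = 0.386×0.769×1448 = 429.82 kg/min; concentrate = 1018.2 kg/min.
lactose reaching the mixer = 334.49 (from concentrate) + 1886×0.707 = 1667.9 kg/min.
Product flow = 1018.2 + 1886 = 2904.2 kg/min; lactose fraction = 0.574.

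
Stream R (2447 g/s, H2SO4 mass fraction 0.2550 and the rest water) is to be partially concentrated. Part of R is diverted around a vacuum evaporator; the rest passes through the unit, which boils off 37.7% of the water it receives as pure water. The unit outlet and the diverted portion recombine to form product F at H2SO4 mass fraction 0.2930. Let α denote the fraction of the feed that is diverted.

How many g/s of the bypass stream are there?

All 2447×0.255 = 623.99 g/s of H2SO4 reaches F, so F = 623.99/0.293 = 2129.6 g/s and vapour = 317.36 g/s.
The evaporator receives (1−α)·2447 of feed at 0.745 water and removes 0.377 of that water:
0.377×0.745×(1−α)×2447 = 317.36
(1−α) = 317.36/687.28 = 0.4618;  α = 0.5382.
Bypass flow = 0.5382×2447 = 1317.1 g/s.

1317 g/s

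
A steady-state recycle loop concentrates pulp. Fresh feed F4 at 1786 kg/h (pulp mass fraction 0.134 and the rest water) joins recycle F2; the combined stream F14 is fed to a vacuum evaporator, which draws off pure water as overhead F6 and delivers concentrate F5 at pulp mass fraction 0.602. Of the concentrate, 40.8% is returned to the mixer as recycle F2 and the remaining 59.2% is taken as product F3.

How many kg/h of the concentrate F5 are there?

671.5 kg/h

Overall pulp balance (none leaves overhead): pulp in fresh feed = pulp in product, i.e. 1786×0.134 = (1−0.408)·F5·0.602.
F5 = 239.32/(0.602×0.592) = 671.53 kg/h.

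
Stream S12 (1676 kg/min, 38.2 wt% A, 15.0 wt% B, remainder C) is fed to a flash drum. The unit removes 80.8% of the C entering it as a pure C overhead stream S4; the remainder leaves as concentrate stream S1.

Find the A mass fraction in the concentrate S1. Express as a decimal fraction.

0.614

A is not removed: 1676×0.382 = 640.23 kg/min of A enters S1.
C entering = 1676×0.468 = 784.37 kg/min; overhead removed = 0.808×784.37 = 633.77 kg/min.
Concentrate = 1676 − 633.77 = 1042.2 kg/min.
Mass fraction = 640.23/1042.2 = 0.614.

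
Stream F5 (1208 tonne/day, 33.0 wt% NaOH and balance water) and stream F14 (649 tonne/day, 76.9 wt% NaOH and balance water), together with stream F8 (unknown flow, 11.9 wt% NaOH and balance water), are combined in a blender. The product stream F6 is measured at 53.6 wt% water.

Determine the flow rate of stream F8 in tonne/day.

Let F8 be the unknown flow. Total out = 1857 + F8.
water balance: 959.28 + 0.881·F8 = 0.536·(1857 + F8)
(0.881 − 0.536)·F8 = 0.536×1857 − 959.28 = 36.073
F8 = 36.073 / 0.345 = 104.56 tonne/day

104.6 tonne/day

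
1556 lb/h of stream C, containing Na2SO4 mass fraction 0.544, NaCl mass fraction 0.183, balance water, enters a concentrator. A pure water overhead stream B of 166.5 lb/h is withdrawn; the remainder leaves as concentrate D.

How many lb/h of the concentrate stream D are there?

Concentrate = 1556 − 166.5 = 1389.5 lb/h.

1390 lb/h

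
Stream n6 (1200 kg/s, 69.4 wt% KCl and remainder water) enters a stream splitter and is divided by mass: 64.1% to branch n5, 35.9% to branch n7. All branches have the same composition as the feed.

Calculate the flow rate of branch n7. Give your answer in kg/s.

Branch n7 flow = 0.359×1200 = 430.8 kg/s.

430.8 kg/s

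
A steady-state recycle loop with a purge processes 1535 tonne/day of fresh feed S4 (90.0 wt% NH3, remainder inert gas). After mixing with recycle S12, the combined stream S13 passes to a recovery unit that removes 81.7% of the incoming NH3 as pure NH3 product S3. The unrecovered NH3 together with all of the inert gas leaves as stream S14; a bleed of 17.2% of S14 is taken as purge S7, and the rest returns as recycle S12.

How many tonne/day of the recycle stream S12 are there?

inert gas enters only via S4 and leaves only via the purge: 1535×0.100 = 0.172×(inert gas in S14), and the recovery unit passes all inert gas, so inert gas in S13 = inert gas in S14 = 892.44 tonne/day.
NH3 in S13: m_A = 1535×0.900 + (1−0.172)·(1−0.817)·m_A, so m_A = 1381.5/0.8485 = 1628.2 tonne/day.
S14 = (1−0.817)×1628.2 + 892.44 = 1190.4 tonne/day.
Recycle S12 = (1−0.172)×1190.4 = 985.66 tonne/day.

985.7 tonne/day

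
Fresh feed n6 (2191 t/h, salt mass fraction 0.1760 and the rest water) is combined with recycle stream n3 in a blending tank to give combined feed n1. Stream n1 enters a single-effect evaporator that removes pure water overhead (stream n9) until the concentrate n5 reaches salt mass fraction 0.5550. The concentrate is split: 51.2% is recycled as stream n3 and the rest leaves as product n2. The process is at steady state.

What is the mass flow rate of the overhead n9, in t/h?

1496 t/h

Overall salt balance (none leaves overhead): salt in fresh feed = salt in product, i.e. 2191×0.176 = (1−0.512)·n5·0.555.
n5 = 385.62/(0.555×0.488) = 1423.8 t/h.
Recycle n3 = 0.512×1423.8 = 728.97 t/h.
Combined feed n1 = 2191 + 728.97 = 2920 t/h.
Overhead n9 = n1 − n5 = 2920 − 1423.8 = 1496.2 t/h.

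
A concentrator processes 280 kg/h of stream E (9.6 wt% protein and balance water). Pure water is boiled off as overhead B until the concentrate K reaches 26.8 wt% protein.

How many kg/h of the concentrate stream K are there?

100.3 kg/h

protein is conserved: 280×0.096 = 26.88 kg/h all reports to the concentrate.
Concentrate = 26.88/(target fraction) = 100.3 kg/h.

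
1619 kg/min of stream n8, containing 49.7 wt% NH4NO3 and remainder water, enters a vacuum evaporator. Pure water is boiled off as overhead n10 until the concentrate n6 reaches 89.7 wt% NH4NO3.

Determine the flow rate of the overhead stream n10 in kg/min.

722 kg/min

NH4NO3 is conserved: 1619×0.497 = 804.64 kg/min all reports to the concentrate.
Concentrate = 804.64/(target fraction) = 897.04 kg/min.
Overhead = 1619 − 897.04 = 721.96 kg/min.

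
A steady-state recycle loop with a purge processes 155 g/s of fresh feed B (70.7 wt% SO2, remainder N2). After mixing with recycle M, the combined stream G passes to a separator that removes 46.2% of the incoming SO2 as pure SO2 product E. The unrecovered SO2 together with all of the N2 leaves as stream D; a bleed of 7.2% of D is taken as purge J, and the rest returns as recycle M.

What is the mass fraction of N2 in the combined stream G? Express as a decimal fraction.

0.742

N2 enters only via B and leaves only via the purge: 155×0.293 = 0.072×(N2 in D), and the separator passes all N2, so N2 in G = N2 in D = 630.76 g/s.
SO2 in G: m_A = 155×0.707 + (1−0.072)·(1−0.462)·m_A, so m_A = 109.58/0.5007 = 218.85 g/s.
G = 218.85 + 630.76 = 849.61 g/s.
N2 fraction in G = 630.76/849.61 = 0.742.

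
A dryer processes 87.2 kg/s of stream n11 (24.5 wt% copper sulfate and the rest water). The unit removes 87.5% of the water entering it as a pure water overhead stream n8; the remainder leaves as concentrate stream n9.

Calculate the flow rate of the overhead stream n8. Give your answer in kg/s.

water entering = 87.2×0.755 = 65.836 kg/s; overhead removed = 0.875×65.836 = 57.606 kg/s.

57.61 kg/s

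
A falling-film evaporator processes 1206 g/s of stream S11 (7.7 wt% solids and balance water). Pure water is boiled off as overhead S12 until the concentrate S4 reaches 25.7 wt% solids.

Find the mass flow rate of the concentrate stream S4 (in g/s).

solids is conserved: 1206×0.077 = 92.862 g/s all reports to the concentrate.
Concentrate = 92.862/(target fraction) = 361.33 g/s.

361.3 g/s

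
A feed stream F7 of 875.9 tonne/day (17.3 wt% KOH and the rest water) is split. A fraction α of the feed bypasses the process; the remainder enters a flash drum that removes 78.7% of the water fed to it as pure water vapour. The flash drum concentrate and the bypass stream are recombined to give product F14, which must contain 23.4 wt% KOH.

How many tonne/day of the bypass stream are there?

525.1 tonne/day

All 875.9×0.173 = 151.53 tonne/day of KOH reaches F14, so F14 = 151.53/0.234 = 647.57 tonne/day and vapour = 228.33 tonne/day.
The evaporator receives (1−α)·875.9 of feed at 0.827 water and removes 0.787 of that water:
0.787×0.827×(1−α)×875.9 = 228.33
(1−α) = 228.33/570.08 = 0.4005;  α = 0.5995.
Bypass flow = 0.5995×875.9 = 525.08 tonne/day.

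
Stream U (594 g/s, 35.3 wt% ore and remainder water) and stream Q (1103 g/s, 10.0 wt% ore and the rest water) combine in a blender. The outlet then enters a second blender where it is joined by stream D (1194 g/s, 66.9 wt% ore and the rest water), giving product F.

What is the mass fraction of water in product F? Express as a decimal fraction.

0.6130

Overall, product flow = 2891 g/s.
water in = 594×0.647 + 1103×0.900 + 1194×0.331 = 1772.2 g/s.
water fraction in F = 0.6130.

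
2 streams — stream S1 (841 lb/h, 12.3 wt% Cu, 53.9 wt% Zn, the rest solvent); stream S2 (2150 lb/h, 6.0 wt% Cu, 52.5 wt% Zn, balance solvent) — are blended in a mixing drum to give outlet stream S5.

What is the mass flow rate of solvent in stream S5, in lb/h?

1177 lb/h

solvent out = solvent in = 841×0.338 + 2150×0.415 = 1176.5 lb/h.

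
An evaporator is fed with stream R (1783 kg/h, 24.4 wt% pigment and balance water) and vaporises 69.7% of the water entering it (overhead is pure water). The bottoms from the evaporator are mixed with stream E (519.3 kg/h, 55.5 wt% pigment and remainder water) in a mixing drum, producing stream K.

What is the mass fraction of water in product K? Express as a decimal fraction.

Vapour removed = 0.697×0.756×1783 = 939.52 kg/h; concentrate = 843.48 kg/h.
water reaching the mixer = 408.43 (from concentrate) + 519.3×0.445 = 639.52 kg/h.
Product flow = 843.48 + 519.3 = 1362.8 kg/h; water fraction = 0.469.

0.469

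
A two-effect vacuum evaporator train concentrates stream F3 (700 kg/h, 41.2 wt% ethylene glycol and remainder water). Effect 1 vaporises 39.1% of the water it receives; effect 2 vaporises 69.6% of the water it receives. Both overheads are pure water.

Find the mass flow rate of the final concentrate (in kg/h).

364.6 kg/h

water in feed = 700×0.588 = 411.6 kg/h.
After stage 1: water left = (1−0.391)×411.6 = 250.66; stream total = 539.06 kg/h.
After stage 2: water left = (1−0.696)×250.66 = 76.202; final concentrate = 364.6 kg/h.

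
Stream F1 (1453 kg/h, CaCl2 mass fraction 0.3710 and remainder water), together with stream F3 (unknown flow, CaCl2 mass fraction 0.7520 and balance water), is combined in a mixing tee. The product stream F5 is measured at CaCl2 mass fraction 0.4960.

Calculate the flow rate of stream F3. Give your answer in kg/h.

Let F3 be the unknown flow. Total out = 1453 + F3.
CaCl2 balance: 539.06 + 0.752·F3 = 0.496·(1453 + F3)
(0.752 − 0.496)·F3 = 0.496×1453 − 539.06 = 181.62
F3 = 181.62 / 0.256 = 709.47 kg/h

709.5 kg/h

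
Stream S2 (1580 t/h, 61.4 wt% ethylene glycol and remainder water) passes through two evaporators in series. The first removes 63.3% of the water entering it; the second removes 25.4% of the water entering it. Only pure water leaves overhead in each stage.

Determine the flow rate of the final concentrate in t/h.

water in feed = 1580×0.386 = 609.88 t/h.
After stage 1: water left = (1−0.633)×609.88 = 223.83; stream total = 1193.9 t/h.
After stage 2: water left = (1−0.254)×223.83 = 166.97; final concentrate = 1137.1 t/h.

1137 t/h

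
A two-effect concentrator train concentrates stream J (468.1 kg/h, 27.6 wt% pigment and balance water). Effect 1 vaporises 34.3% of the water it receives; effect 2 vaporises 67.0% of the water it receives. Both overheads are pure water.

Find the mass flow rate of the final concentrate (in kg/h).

water in feed = 468.1×0.724 = 338.9 kg/h.
After stage 1: water left = (1−0.343)×338.9 = 222.66; stream total = 351.86 kg/h.
After stage 2: water left = (1−0.670)×222.66 = 73.478; final concentrate = 202.67 kg/h.

202.7 kg/h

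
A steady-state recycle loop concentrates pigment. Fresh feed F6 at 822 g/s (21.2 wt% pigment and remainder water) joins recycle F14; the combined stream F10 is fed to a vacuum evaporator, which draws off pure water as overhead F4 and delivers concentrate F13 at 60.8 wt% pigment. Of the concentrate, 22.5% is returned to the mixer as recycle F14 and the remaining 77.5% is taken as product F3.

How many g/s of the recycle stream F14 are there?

Overall pigment balance (none leaves overhead): pigment in fresh feed = pigment in product, i.e. 822×0.212 = (1−0.225)·F13·0.608.
F13 = 174.26/(0.608×0.775) = 369.83 g/s.
Recycle F14 = 0.225×369.83 = 83.212 g/s.

83.21 g/s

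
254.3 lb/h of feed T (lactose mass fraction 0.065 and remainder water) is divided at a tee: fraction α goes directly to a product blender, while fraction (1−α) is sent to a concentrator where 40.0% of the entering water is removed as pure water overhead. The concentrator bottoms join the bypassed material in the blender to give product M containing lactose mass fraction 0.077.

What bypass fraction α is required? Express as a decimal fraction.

0.583

All 254.3×0.065 = 16.53 lb/h of lactose reaches M, so M = 16.53/0.077 = 214.67 lb/h and vapour = 39.631 lb/h.
The evaporator receives (1−α)·254.3 of feed at 0.935 water and removes 0.400 of that water:
0.400×0.935×(1−α)×254.3 = 39.631
(1−α) = 39.631/95.108 = 0.4167;  α = 0.5833.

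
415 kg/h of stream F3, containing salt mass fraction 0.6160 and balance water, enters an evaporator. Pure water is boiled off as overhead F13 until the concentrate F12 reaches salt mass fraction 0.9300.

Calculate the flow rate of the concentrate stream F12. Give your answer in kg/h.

salt is conserved: 415×0.616 = 255.64 kg/h all reports to the concentrate.
Concentrate = 255.64/(target fraction) = 274.88 kg/h.

274.9 kg/h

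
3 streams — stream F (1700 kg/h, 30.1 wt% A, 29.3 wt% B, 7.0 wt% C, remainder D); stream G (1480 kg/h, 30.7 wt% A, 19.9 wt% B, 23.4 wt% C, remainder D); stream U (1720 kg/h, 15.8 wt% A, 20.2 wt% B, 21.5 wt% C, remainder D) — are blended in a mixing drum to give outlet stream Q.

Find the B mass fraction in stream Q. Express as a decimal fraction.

Total flow out = 1700 + 1480 + 1720 = 4900 kg/h.
B in = 1700×0.293 + 1480×0.199 + 1720×0.202 = 1140.1 kg/h.
B mass fraction in Q = 1140.1/4900 = 0.233.

0.233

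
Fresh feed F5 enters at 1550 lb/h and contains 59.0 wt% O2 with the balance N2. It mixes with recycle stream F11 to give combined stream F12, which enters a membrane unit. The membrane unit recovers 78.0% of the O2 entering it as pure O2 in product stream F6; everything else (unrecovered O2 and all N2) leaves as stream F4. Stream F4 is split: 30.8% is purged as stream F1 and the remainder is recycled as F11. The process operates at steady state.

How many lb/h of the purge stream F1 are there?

N2 enters only via F5 and leaves only via the purge: 1550×0.410 = 0.308×(N2 in F4), and the membrane unit passes all N2, so N2 in F12 = N2 in F4 = 2063.3 lb/h.
O2 in F12: m_A = 1550×0.590 + (1−0.308)·(1−0.780)·m_A, so m_A = 914.5/0.8478 = 1078.7 lb/h.
F4 = (1−0.780)×1078.7 + 2063.3 = 2300.6 lb/h.
Purge F1 = 0.308×2300.6 = 708.59 lb/h.

708.6 lb/h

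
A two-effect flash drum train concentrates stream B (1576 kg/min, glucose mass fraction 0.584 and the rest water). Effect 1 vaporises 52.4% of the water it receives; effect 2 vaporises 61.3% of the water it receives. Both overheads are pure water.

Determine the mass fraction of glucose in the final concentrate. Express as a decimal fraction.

water in feed = 1576×0.416 = 655.62 kg/min.
After stage 1: water left = (1−0.524)×655.62 = 312.07; stream total = 1232.5 kg/min.
After stage 2: water left = (1−0.613)×312.07 = 120.77; final concentrate = 1041.2 kg/min.
glucose fraction = 920.38/1041.2 = 0.884.

0.884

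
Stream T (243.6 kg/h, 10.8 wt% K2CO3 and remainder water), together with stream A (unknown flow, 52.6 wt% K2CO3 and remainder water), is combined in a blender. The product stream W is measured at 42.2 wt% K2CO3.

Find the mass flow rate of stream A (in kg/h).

735.5 kg/h

Let A be the unknown flow. Total out = 243.6 + A.
K2CO3 balance: 26.309 + 0.526·A = 0.422·(243.6 + A)
(0.526 − 0.422)·A = 0.422×243.6 − 26.309 = 76.49
A = 76.49 / 0.104 = 735.48 kg/h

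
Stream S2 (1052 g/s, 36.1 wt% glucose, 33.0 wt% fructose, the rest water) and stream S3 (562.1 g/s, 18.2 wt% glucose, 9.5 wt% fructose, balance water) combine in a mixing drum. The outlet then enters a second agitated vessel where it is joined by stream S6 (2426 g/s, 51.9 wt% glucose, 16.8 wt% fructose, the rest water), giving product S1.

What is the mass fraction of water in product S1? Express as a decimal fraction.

Overall, product flow = 4040.1 g/s.
water in = 1052×0.309 + 562.1×0.723 + 2426×0.313 = 1490.8 g/s.
water fraction in S1 = 0.369.

0.369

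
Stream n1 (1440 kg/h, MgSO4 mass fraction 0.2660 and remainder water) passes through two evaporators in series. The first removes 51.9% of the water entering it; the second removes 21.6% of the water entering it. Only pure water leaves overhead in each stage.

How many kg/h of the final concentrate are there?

water in feed = 1440×0.734 = 1057 kg/h.
After stage 1: water left = (1−0.519)×1057 = 508.4; stream total = 891.44 kg/h.
After stage 2: water left = (1−0.216)×508.4 = 398.58; final concentrate = 781.62 kg/h.

781.6 kg/h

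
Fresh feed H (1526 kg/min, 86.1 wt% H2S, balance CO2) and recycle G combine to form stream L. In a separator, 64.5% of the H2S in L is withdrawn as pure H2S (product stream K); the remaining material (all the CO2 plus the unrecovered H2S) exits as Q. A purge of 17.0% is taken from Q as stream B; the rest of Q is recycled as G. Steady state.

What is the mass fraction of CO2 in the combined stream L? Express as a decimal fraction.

CO2 enters only via H and leaves only via the purge: 1526×0.139 = 0.170×(CO2 in Q), and the separator passes all CO2, so CO2 in L = CO2 in Q = 1247.7 kg/min.
H2S in L: m_A = 1526×0.861 + (1−0.170)·(1−0.645)·m_A, so m_A = 1313.9/0.7054 = 1862.7 kg/min.
L = 1862.7 + 1247.7 = 3110.5 kg/min.
CO2 fraction in L = 1247.7/3110.5 = 0.401.

0.401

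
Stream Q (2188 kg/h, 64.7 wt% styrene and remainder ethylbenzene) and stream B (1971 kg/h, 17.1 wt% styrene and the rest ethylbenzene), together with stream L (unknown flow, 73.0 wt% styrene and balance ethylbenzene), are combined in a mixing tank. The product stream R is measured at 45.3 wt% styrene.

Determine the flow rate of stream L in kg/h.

474.2 kg/h

Let L be the unknown flow. Total out = 4159 + L.
styrene balance: 1752.7 + 0.730·L = 0.453·(4159 + L)
(0.730 − 0.453)·L = 0.453×4159 − 1752.7 = 131.35
L = 131.35 / 0.277 = 474.19 kg/h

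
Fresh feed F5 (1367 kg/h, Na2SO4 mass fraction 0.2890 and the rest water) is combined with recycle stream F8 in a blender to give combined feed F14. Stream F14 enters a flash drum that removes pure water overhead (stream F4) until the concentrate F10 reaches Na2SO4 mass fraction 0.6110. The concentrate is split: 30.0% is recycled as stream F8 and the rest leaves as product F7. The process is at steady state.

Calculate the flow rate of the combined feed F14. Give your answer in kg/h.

Overall Na2SO4 balance (none leaves overhead): Na2SO4 in fresh feed = Na2SO4 in product, i.e. 1367×0.289 = (1−0.300)·F10·0.611.
F10 = 395.06/(0.611×0.700) = 923.69 kg/h.
Recycle F8 = 0.300×923.69 = 277.11 kg/h.
Combined feed F14 = 1367 + 277.11 = 1644.1 kg/h.

1644 kg/h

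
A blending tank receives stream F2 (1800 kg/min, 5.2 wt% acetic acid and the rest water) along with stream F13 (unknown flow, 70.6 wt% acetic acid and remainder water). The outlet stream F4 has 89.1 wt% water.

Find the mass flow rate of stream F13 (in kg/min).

Let F13 be the unknown flow. Total out = 1800 + F13.
water balance: 1706.4 + 0.294·F13 = 0.891·(1800 + F13)
(0.294 − 0.891)·F13 = 0.891×1800 − 1706.4 = -102.6
F13 = -102.6 / -0.597 = 171.86 kg/min

171.9 kg/min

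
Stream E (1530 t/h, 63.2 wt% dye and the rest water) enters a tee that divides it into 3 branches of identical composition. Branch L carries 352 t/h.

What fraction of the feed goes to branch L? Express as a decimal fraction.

0.230

Fraction to L = 352/1530 = 0.2301.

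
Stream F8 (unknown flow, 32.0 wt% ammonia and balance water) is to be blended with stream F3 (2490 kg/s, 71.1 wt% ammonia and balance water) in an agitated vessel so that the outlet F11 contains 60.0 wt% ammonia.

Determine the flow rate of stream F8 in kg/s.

987.1 kg/s

Let F8 be the unknown flow. Total out = 2490 + F8.
ammonia balance: 1770.4 + 0.320·F8 = 0.600·(2490 + F8)
(0.320 − 0.600)·F8 = 0.600×2490 − 1770.4 = -276.39
F8 = -276.39 / -0.280 = 987.11 kg/s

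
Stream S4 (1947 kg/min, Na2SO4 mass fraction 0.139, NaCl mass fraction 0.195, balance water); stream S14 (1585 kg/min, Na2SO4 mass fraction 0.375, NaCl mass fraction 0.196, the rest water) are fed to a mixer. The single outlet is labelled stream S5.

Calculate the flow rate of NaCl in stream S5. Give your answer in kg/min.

690.3 kg/min

NaCl out = NaCl in = 1947×0.195 + 1585×0.196 = 690.33 kg/min.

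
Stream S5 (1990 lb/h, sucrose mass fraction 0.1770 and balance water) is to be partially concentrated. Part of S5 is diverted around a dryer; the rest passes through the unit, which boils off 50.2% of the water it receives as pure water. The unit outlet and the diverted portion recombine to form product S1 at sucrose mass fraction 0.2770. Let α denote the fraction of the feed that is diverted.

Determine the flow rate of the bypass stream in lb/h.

251.1 lb/h

All 1990×0.177 = 352.23 lb/h of sucrose reaches S1, so S1 = 352.23/0.277 = 1271.6 lb/h and vapour = 718.41 lb/h.
The evaporator receives (1−α)·1990 of feed at 0.823 water and removes 0.502 of that water:
0.502×0.823×(1−α)×1990 = 718.41
(1−α) = 718.41/822.16 = 0.8738;  α = 0.1262.
Bypass flow = 0.1262×1990 = 251.12 lb/h.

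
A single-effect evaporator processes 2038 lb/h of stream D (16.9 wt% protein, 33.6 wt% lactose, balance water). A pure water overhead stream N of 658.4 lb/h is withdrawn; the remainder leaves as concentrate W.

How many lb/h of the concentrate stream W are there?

1380 lb/h

Concentrate = 2038 − 658.4 = 1379.6 lb/h.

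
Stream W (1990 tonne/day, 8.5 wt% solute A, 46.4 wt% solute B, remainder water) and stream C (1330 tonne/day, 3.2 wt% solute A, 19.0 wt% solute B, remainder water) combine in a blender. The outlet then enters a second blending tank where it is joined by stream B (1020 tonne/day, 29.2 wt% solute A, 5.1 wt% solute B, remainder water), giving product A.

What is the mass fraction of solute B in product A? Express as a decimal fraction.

0.2830

Overall, product flow = 4340 tonne/day.
solute B in = 1990×0.464 + 1330×0.190 + 1020×0.051 = 1228.1 tonne/day.
solute B fraction in A = 0.2830.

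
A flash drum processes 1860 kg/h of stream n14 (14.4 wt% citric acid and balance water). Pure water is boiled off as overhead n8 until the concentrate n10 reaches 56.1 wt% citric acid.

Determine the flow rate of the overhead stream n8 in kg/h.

citric acid is conserved: 1860×0.144 = 267.84 kg/h all reports to the concentrate.
Concentrate = 267.84/(target fraction) = 477.43 kg/h.
Overhead = 1860 − 477.43 = 1382.6 kg/h.

1383 kg/h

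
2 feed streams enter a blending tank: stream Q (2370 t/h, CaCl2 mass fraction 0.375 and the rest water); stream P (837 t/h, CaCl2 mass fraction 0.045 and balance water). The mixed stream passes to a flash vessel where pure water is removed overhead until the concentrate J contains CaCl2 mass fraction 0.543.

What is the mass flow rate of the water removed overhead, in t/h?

1501 t/h

CaCl2 entering = 2370×0.375 + 837×0.045 = 926.41 t/h.
All CaCl2 reports to J, so J = 926.41/0.543 = 1706.1 t/h.
Total feed = 3207 t/h; overhead = 3207 − 1706.1 = 1500.9 t/h.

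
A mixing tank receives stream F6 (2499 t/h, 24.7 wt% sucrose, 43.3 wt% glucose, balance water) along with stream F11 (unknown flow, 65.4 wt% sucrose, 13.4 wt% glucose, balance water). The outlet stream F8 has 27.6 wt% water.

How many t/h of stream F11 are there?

Let F11 be the unknown flow. Total out = 2499 + F11.
water balance: 799.68 + 0.212·F11 = 0.276·(2499 + F11)
(0.212 − 0.276)·F11 = 0.276×2499 − 799.68 = -109.96
F11 = -109.96 / -0.064 = 1718.1 t/h

1718 t/h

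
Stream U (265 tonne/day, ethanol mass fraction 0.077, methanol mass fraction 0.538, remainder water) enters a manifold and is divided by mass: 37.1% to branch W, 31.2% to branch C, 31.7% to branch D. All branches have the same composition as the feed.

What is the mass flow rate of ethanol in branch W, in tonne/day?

Branch W total = 0.371×265 = 98.315 tonne/day.
ethanol in W = 0.077×98.315 = 7.5703 tonne/day.

7.57 tonne/day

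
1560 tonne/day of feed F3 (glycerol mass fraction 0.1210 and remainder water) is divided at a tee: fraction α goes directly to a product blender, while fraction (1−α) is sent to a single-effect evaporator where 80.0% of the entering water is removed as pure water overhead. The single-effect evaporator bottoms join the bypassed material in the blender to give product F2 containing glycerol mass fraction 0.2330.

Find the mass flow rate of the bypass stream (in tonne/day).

All 1560×0.121 = 188.76 tonne/day of glycerol reaches F2, so F2 = 188.76/0.233 = 810.13 tonne/day and vapour = 749.87 tonne/day.
The evaporator receives (1−α)·1560 of feed at 0.879 water and removes 0.800 of that water:
0.800×0.879×(1−α)×1560 = 749.87
(1−α) = 749.87/1097 = 0.6836;  α = 0.3164.
Bypass flow = 0.3164×1560 = 493.63 tonne/day.

493.6 tonne/day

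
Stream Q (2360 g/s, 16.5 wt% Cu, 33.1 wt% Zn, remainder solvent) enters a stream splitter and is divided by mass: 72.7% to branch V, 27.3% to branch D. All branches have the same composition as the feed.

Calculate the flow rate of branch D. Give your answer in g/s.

644.3 g/s

Branch D flow = 0.273×2360 = 644.28 g/s.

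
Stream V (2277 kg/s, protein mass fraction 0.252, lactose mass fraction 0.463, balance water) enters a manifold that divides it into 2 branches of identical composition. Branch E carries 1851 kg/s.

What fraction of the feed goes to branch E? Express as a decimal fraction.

0.813

Fraction to E = 1851/2277 = 0.8129.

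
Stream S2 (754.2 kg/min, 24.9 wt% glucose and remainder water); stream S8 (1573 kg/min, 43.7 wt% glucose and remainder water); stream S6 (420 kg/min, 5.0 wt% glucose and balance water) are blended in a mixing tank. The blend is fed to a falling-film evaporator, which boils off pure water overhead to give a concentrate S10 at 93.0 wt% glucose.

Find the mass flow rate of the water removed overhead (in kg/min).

glucose entering = 754.2×0.249 + 1573×0.437 + 420×0.050 = 896.2 kg/min.
All glucose reports to S10, so S10 = 896.2/0.930 = 963.65 kg/min.
Total feed = 2747.2 kg/min; overhead = 2747.2 − 963.65 = 1783.5 kg/min.

1784 kg/min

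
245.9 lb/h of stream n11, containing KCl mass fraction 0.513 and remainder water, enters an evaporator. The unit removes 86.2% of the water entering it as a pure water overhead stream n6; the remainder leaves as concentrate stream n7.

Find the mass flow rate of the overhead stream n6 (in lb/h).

water entering = 245.9×0.487 = 119.75 lb/h; overhead removed = 0.862×119.75 = 103.23 lb/h.

103.2 lb/h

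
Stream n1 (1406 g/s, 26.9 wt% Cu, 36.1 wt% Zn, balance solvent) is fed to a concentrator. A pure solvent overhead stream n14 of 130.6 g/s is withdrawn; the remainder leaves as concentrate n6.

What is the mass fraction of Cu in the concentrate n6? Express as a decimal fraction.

Cu is not removed: 1406×0.269 = 378.21 g/s of Cu enters n6.
Concentrate = 1406 − 130.6 = 1275.4 g/s.
Mass fraction = 378.21/1275.4 = 0.2965.

0.2965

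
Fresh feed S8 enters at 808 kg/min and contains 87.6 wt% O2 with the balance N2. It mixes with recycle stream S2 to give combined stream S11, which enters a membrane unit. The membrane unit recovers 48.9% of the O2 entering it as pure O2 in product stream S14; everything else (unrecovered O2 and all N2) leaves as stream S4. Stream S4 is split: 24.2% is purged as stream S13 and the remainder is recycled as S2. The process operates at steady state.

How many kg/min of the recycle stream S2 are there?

761.3 kg/min

N2 enters only via S8 and leaves only via the purge: 808×0.124 = 0.242×(N2 in S4), and the membrane unit passes all N2, so N2 in S11 = N2 in S4 = 414.02 kg/min.
O2 in S11: m_A = 808×0.876 + (1−0.242)·(1−0.489)·m_A, so m_A = 707.81/0.6127 = 1155.3 kg/min.
S4 = (1−0.489)×1155.3 + 414.02 = 1004.4 kg/min.
Recycle S2 = (1−0.242)×1004.4 = 761.32 kg/min.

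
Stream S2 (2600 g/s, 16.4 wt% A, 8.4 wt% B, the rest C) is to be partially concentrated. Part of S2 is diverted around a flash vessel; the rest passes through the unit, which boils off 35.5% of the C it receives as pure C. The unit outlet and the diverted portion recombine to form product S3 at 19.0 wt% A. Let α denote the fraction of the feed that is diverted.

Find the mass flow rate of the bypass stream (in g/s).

1267 g/s

All 2600×0.164 = 426.4 g/s of A reaches S3, so S3 = 426.4/0.190 = 2244.2 g/s and vapour = 355.79 g/s.
The evaporator receives (1−α)·2600 of feed at 0.752 C and removes 0.355 of that C:
0.355×0.752×(1−α)×2600 = 355.79
(1−α) = 355.79/694.1 = 0.5126;  α = 0.4874.
Bypass flow = 0.4874×2600 = 1267.3 g/s.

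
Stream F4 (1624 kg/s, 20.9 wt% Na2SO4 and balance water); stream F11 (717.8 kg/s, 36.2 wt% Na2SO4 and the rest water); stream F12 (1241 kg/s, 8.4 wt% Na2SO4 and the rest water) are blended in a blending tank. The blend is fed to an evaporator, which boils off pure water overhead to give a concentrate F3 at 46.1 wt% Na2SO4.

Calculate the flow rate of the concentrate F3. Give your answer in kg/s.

Na2SO4 entering = 1624×0.209 + 717.8×0.362 + 1241×0.084 = 703.5 kg/s.
All Na2SO4 reports to F3, so F3 = 703.5/0.461 = 1526 kg/s.

1526 kg/s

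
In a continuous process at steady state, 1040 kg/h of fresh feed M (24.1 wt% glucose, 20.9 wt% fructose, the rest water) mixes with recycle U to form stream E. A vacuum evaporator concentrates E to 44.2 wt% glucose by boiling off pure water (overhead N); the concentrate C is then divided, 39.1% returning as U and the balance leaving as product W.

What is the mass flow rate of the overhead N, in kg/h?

472.9 kg/h

Overall glucose balance (none leaves overhead): glucose in fresh feed = glucose in product, i.e. 1040×0.241 = (1−0.391)·C·0.442.
C = 250.64/(0.442×0.609) = 931.13 kg/h.
Recycle U = 0.391×931.13 = 364.07 kg/h.
Combined feed E = 1040 + 364.07 = 1404.1 kg/h.
Overhead N = E − C = 1404.1 − 931.13 = 472.94 kg/h.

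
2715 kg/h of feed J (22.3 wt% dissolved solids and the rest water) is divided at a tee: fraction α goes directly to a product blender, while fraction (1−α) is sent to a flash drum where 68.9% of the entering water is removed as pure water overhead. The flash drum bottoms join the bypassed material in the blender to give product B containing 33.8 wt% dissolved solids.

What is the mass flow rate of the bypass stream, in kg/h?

All 2715×0.223 = 605.45 kg/h of dissolved solids reaches B, so B = 605.45/0.338 = 1791.3 kg/h and vapour = 923.74 kg/h.
The evaporator receives (1−α)·2715 of feed at 0.777 water and removes 0.689 of that water:
0.689×0.777×(1−α)×2715 = 923.74
(1−α) = 923.74/1453.5 = 0.6355;  α = 0.3645.
Bypass flow = 0.3645×2715 = 989.52 kg/h.

989.5 kg/h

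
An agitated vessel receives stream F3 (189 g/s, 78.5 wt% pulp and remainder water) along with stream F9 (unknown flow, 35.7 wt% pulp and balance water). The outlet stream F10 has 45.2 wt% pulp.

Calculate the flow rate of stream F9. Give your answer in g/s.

Let F9 be the unknown flow. Total out = 189 + F9.
pulp balance: 148.37 + 0.357·F9 = 0.452·(189 + F9)
(0.357 − 0.452)·F9 = 0.452×189 − 148.37 = -62.937
F9 = -62.937 / -0.095 = 662.49 g/s

662.5 g/s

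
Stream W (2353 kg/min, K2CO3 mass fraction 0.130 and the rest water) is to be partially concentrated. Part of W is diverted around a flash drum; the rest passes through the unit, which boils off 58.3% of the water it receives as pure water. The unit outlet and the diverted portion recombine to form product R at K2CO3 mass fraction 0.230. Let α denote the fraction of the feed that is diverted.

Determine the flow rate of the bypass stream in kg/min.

All 2353×0.130 = 305.89 kg/min of K2CO3 reaches R, so R = 305.89/0.230 = 1330 kg/min and vapour = 1023 kg/min.
The evaporator receives (1−α)·2353 of feed at 0.870 water and removes 0.583 of that water:
0.583×0.870×(1−α)×2353 = 1023
(1−α) = 1023/1193.5 = 0.8572;  α = 0.1428.
Bypass flow = 0.1428×2353 = 336 kg/min.

336 kg/min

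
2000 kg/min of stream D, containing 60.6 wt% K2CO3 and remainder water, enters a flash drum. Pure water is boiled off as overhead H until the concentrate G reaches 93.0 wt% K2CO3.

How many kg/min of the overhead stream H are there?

K2CO3 is conserved: 2000×0.606 = 1212 kg/min all reports to the concentrate.
Concentrate = 1212/(target fraction) = 1303.2 kg/min.
Overhead = 2000 − 1303.2 = 696.77 kg/min.

696.8 kg/min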